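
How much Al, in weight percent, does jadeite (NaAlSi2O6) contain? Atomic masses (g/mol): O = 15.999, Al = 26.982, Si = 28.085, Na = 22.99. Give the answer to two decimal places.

13.35 weight percent

Formula mass = 1·22.99 + 1·26.982 + 2·28.085 + 6·15.999 = 202.136 g/mol, of which 26.982 g is Al.
So Al makes up 26.982/202.136 = 0.1335 of the mass, i.e. 13.35%.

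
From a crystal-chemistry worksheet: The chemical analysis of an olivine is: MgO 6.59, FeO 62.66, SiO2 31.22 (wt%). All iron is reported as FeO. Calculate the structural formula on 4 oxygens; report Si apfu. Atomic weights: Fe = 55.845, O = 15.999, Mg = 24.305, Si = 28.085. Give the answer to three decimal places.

1.002 Si apfu

6.59 wt% MgO ÷ 40.304 g/mol = 0.16351 mol, giving 0.16351 Mg and 0.16351 O.
62.66 wt% FeO ÷ 71.844 g/mol = 0.87217 mol, giving 0.87217 Fe and 0.87217 O.
31.22 wt% SiO2 ÷ 60.083 g/mol = 0.51961 mol, giving 0.51961 Si and 1.03922 O.
Oxygen sums to 2.07490; scaling by 4/2.07490 = 1.92780 puts the formula on 4 O.
Si: 0.51961 × 1.92780 = 1.002 atoms per formula unit.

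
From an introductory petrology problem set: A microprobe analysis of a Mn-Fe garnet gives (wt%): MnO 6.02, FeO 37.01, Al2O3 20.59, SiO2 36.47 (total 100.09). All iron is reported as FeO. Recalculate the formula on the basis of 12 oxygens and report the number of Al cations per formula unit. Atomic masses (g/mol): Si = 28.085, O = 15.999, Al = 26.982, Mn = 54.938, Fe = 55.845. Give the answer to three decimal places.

6.02 wt% MnO ÷ 70.937 g/mol = 0.08486 mol, giving 0.08486 Mn and 0.08486 O.
37.01 wt% FeO ÷ 71.844 g/mol = 0.51514 mol, giving 0.51514 Fe and 0.51514 O.
20.59 wt% Al2O3 ÷ 101.961 g/mol = 0.20194 mol, giving 0.40388 Al and 0.60582 O.
36.47 wt% SiO2 ÷ 60.083 g/mol = 0.60699 mol, giving 0.60699 Si and 1.21398 O.
Oxygen sums to 2.41980; scaling by 12/2.41980 = 4.95909 puts the formula on 12 O.
Al: 0.40388 × 4.95909 = 2.003 atoms per formula unit.

2.003 Al apfu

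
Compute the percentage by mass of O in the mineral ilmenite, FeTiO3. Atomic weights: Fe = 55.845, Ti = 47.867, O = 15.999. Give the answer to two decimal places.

Molar mass of FeTiO3: 1·55.845 + 1·47.867 + 3·15.999 = 151.709 g/mol.
Mass of O per formula unit: 3 × 15.999 = 47.997 g.
Weight fraction O = 47.997 / 151.709 = 0.3164.

31.64 mass %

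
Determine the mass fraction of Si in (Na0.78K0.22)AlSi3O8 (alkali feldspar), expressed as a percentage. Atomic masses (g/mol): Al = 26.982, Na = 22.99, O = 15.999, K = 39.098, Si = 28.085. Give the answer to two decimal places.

Formula mass = 0.78×22.99 + 0.22×39.098 + 1×26.982 + 3×28.085 + 8×15.999 = 265.763 g/mol, of which 84.255 g is Si.
So Si makes up 84.255/265.763 = 0.3170 of the mass, i.e. 31.70%.

31.70 wt%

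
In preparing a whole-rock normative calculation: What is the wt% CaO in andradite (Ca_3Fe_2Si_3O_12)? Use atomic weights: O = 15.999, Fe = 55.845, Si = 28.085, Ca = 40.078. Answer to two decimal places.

M(Ca_3Fe_2Si_3O_12) = 508.167 g/mol; M(CaO) = 56.077 g/mol.
Moles CaO per formula unit = 3 Ca ÷ 1 = 3.0000.
CaO fraction = (3.0000 × 56.077) / 508.167 = 168.231/508.167 = 0.3311.

33.11 wt%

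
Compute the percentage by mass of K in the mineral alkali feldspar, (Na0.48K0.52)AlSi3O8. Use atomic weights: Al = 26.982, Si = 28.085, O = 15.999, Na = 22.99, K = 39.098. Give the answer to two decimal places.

7.51 wt%

Molar mass of (Na0.48K0.52)AlSi3O8: 0.48·22.99 + 0.52·39.098 + 1·26.982 + 3·28.085 + 8·15.999 = 270.595 g/mol.
Mass of K per formula unit: 0.52 × 39.098 = 20.331 g.
Weight fraction K = 20.331 / 270.595 = 0.0751.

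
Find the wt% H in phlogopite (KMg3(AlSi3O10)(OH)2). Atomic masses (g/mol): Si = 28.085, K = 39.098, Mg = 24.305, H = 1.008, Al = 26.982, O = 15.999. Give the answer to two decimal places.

Molar mass of KMg3(AlSi3O10)(OH)2: 1*39.098 + 3*24.305 + 1*26.982 + 3*28.085 + 12*15.999 + 2*1.008 = 417.254 g/mol.
Mass of H per formula unit: 2 × 1.008 = 2.016 g.
Weight fraction H = 2.016 / 417.254 = 0.0048.

0.48 mass %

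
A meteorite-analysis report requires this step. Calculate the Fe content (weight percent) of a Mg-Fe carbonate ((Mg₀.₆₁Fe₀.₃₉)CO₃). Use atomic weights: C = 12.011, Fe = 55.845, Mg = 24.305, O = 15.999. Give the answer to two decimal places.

Formula mass = 0.61×24.305 + 0.39×55.845 + 1×12.011 + 3×15.999 = 96.614 g/mol, of which 21.780 g is Fe.
So Fe makes up 21.780/96.614 = 0.2254 of the mass, i.e. 22.54%.

22.54 weight percent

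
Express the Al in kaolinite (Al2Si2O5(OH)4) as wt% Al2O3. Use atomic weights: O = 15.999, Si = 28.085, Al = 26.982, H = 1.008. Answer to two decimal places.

Formula mass = 258.157 g/mol.
2 Al → 1.0000 mol Al2O3 per formula unit; M(Al2O3) = 101.961, so Al2O3 mass = 101.961 g.
101.961/258.157 × 100 = 39.50 wt%.

39.50 wt%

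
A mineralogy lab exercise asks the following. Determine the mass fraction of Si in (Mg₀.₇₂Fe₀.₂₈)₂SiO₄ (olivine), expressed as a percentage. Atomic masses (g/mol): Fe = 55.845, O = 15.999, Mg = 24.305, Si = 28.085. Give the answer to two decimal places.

M((Mg₀.₇₂Fe₀.₂₈)₂SiO₄) = 158.353 g/mol.
Si contributes 1 × 28.085 = 28.085 g per mole.
28.085/158.353 = 0.1774 → 17.74%.

17.74 mass %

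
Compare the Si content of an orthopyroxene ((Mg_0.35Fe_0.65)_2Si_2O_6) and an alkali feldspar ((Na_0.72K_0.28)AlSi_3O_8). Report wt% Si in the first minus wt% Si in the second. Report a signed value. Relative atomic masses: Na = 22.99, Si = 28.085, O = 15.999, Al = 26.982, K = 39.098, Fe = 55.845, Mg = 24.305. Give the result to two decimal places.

-8.36 percentage points

First mineral: 56.170 g Si in 241.776 g formula = 23.23 wt% Si.
Second mineral: 84.255 g Si in 266.729 g formula = 31.59 wt% Si.
23.23% − 31.59% gives a difference of -8.36 percentage points.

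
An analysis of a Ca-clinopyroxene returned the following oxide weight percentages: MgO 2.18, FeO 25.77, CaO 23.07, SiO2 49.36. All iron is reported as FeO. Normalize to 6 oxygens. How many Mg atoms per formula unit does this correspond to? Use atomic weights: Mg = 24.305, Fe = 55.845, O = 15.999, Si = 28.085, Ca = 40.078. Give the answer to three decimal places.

MgO (M=40.304): mol = 0.05409; Mg = 0.05409, O = 0.05409.
FeO (M=71.844): mol = 0.35869; Fe = 0.35869, O = 0.35869.
CaO (M=56.077): mol = 0.41140; Ca = 0.41140, O = 0.41140.
SiO2 (M=60.083): mol = 0.82153; Si = 0.82153, O = 1.64306.
ΣO = 2.46724; factor = 6/ΣO = 2.43187.
Mg apfu = 0.05409 × 2.43187 = 0.132.

0.132 Mg apfu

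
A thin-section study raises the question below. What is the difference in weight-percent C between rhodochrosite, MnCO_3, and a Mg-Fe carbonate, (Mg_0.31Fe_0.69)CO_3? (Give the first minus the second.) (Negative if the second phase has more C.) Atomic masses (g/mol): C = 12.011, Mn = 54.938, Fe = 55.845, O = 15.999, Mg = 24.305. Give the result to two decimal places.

C in MnCO_3: molar mass 114.946 g/mol; 1×12.011 = 12.011 g → 10.45 wt%.
C in (Mg_0.31Fe_0.69)CO_3: molar mass 106.076 g/mol; 1×12.011 = 12.011 g → 11.32 wt%.
Difference = 10.45 − 11.32 = -0.87 percentage points.

-0.87 percentage points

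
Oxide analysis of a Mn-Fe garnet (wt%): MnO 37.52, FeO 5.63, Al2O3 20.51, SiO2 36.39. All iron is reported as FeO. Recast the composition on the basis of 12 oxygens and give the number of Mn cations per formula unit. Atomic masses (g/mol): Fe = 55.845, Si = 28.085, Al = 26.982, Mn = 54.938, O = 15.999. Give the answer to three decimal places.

2.620 Mn apfu

MnO (M=70.937): mol = 0.52892; Mn = 0.52892, O = 0.52892.
FeO (M=71.844): mol = 0.07836; Fe = 0.07836, O = 0.07836.
Al2O3 (M=101.961): mol = 0.20116; Al = 0.40232, O = 0.60348.
SiO2 (M=60.083): mol = 0.60566; Si = 0.60566, O = 1.21132.
ΣO = 2.42208; factor = 12/ΣO = 4.95442.
Mn apfu = 0.52892 × 4.95442 = 2.620.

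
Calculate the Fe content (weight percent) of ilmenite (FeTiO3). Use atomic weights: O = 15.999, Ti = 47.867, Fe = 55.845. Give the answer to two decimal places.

36.81 weight percent

Molar mass of FeTiO3: 1×55.845 + 1×47.867 + 3×15.999 = 151.709 g/mol.
Mass of Fe per formula unit: 1 × 55.845 = 55.845 g.
Weight fraction Fe = 55.845 / 151.709 = 0.3681.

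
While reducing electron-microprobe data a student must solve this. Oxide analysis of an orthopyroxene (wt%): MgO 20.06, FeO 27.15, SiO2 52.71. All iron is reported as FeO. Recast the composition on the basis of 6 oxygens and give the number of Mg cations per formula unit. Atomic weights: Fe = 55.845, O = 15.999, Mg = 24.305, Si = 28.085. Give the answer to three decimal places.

1.135 Mg apfu

MgO (M=40.304): mol = 0.49772; Mg = 0.49772, O = 0.49772.
FeO (M=71.844): mol = 0.37790; Fe = 0.37790, O = 0.37790.
SiO2 (M=60.083): mol = 0.87729; Si = 0.87729, O = 1.75458.
ΣO = 2.63020; factor = 6/ΣO = 2.28120.
Mg apfu = 0.49772 × 2.28120 = 1.135.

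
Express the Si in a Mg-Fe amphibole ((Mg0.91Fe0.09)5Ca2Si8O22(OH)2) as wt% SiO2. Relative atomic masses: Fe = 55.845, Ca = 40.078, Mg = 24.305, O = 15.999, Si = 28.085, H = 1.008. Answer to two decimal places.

58.15 wt%

M((Mg0.91Fe0.09)5Ca2Si8O22(OH)2) = 826.546 g/mol; M(SiO2) = 60.083 g/mol.
Moles SiO2 per formula unit = 8 Si ÷ 1 = 8.0000.
SiO2 fraction = (8.0000 × 60.083) / 826.546 = 480.664/826.546 = 0.5815.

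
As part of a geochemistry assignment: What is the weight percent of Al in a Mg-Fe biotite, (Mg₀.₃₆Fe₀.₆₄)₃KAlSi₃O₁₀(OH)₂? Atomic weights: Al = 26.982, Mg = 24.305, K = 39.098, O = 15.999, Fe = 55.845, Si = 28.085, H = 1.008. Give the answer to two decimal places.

Formula mass = 1.08·24.305 + 1.92·55.845 + 1·39.098 + 1·26.982 + 3·28.085 + 12·15.999 + 2·1.008 = 477.811 g/mol, of which 26.982 g is Al.
So Al makes up 26.982/477.811 = 0.0565 of the mass, i.e. 5.65%.

5.65 mass %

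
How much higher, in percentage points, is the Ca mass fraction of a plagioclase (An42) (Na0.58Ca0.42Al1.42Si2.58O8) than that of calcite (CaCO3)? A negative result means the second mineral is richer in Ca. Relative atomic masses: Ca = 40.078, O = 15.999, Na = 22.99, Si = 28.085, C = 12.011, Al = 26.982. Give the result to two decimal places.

-33.78 percentage points

Ca in Na0.58Ca0.42Al1.42Si2.58O8: molar mass 268.933 g/mol; 0.42×40.078 = 16.833 g → 6.26 wt%.
Ca in CaCO3: molar mass 100.086 g/mol; 1×40.078 = 40.078 g → 40.04 wt%.
Difference = 6.26 − 40.04 = -33.78 percentage points.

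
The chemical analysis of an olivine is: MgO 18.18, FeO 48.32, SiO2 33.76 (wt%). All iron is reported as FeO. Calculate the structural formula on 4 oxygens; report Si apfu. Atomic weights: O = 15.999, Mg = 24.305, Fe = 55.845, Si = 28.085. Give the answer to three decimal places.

18.18 wt% MgO ÷ 40.304 g/mol = 0.45107 mol, giving 0.45107 Mg and 0.45107 O.
48.32 wt% FeO ÷ 71.844 g/mol = 0.67257 mol, giving 0.67257 Fe and 0.67257 O.
33.76 wt% SiO2 ÷ 60.083 g/mol = 0.56189 mol, giving 0.56189 Si and 1.12378 O.
Oxygen sums to 2.24742; scaling by 4/2.24742 = 1.77982 puts the formula on 4 O.
Si: 0.56189 × 1.77982 = 1.000 atoms per formula unit.

1.000 Si apfu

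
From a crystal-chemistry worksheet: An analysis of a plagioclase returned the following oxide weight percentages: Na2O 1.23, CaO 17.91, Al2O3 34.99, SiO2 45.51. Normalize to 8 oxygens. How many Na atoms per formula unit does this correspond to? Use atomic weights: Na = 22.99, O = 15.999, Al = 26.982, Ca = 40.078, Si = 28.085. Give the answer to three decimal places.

0.110 Na apfu

1.23 wt% Na2O ÷ 61.979 g/mol = 0.01985 mol, giving 0.03970 Na and 0.01985 O.
17.91 wt% CaO ÷ 56.077 g/mol = 0.31938 mol, giving 0.31938 Ca and 0.31938 O.
34.99 wt% Al2O3 ÷ 101.961 g/mol = 0.34317 mol, giving 0.68634 Al and 1.02951 O.
45.51 wt% SiO2 ÷ 60.083 g/mol = 0.75745 mol, giving 0.75745 Si and 1.51490 O.
Oxygen sums to 2.88364; scaling by 8/2.88364 = 2.77427 puts the formula on 8 O.
Na: 0.03970 × 2.77427 = 0.110 atoms per formula unit.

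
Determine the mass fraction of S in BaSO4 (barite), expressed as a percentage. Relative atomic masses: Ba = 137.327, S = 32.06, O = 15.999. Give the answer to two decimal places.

13.74 mass %

Molar mass of BaSO4: 1*137.327 + 1*32.06 + 4*15.999 = 233.383 g/mol.
Mass of S per formula unit: 1 × 32.06 = 32.060 g.
Weight fraction S = 32.060 / 233.383 = 0.1374.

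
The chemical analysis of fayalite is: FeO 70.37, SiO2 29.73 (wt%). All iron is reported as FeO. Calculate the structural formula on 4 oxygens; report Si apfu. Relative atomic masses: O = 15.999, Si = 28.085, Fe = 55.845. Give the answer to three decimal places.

FeO: 70.37/71.844 = 0.97948 mol → 0.97948 mol Fe, 0.97948 mol O.
SiO2: 29.73/60.083 = 0.49482 mol → 0.49482 mol Si, 0.98964 mol O.
Total oxygen = 1.96912 mol. Normalization factor = 4/1.96912 = 2.03136.
Si per 4 O = 0.49482 × 2.03136 = 1.005.

1.005 Si apfu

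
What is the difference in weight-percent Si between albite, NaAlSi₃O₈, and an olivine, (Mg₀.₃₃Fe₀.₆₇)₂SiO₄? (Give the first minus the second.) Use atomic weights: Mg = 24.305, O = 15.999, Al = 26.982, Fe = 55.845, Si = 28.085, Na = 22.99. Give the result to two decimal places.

Si in NaAlSi₃O₈: molar mass 262.219 g/mol; 3×28.085 = 84.255 g → 32.13 wt%.
Si in (Mg₀.₃₃Fe₀.₆₇)₂SiO₄: molar mass 182.955 g/mol; 1×28.085 = 28.085 g → 15.35 wt%.
Difference = 32.13 − 15.35 = 16.78 percentage points.

16.78 percentage points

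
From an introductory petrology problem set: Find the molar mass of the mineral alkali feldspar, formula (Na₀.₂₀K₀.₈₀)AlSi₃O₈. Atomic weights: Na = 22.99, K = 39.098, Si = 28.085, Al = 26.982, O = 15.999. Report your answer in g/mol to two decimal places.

275.11 g/mol

M = 0.20(22.99) + 0.80(39.098) + 1(26.982) + 3(28.085) + 8(15.999)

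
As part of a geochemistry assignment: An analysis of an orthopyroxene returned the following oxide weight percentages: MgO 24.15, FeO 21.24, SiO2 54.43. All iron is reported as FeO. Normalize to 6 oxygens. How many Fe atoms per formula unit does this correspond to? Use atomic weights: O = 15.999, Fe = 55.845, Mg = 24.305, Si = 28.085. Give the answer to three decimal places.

MgO (M=40.304): mol = 0.59920; Mg = 0.59920, O = 0.59920.
FeO (M=71.844): mol = 0.29564; Fe = 0.29564, O = 0.29564.
SiO2 (M=60.083): mol = 0.90591; Si = 0.90591, O = 1.81182.
ΣO = 2.70666; factor = 6/ΣO = 2.21675.
Fe apfu = 0.29564 × 2.21675 = 0.655.

0.655 Fe apfu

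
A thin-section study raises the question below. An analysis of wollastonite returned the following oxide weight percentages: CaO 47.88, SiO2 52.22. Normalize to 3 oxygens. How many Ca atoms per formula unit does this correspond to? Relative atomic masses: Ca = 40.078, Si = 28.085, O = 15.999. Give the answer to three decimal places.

0.988 Ca apfu

47.88 wt% CaO ÷ 56.077 g/mol = 0.85383 mol, giving 0.85383 Ca and 0.85383 O.
52.22 wt% SiO2 ÷ 60.083 g/mol = 0.86913 mol, giving 0.86913 Si and 1.73826 O.
Oxygen sums to 2.59209; scaling by 3/2.59209 = 1.15737 puts the formula on 3 O.
Ca: 0.85383 × 1.15737 = 0.988 atoms per formula unit.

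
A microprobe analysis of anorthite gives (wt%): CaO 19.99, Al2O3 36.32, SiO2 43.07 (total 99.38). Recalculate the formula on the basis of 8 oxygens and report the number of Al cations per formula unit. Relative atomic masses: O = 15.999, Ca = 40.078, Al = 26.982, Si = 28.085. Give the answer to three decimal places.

1.994 Al apfu

CaO: 19.99/56.077 = 0.35647 mol → 0.35647 mol Ca, 0.35647 mol O.
Al2O3: 36.32/101.961 = 0.35621 mol → 0.71242 mol Al, 1.06863 mol O.
SiO2: 43.07/60.083 = 0.71684 mol → 0.71684 mol Si, 1.43368 mol O.
Total oxygen = 2.85878 mol. Normalization factor = 8/2.85878 = 2.79840.
Al per 8 O = 0.71242 × 2.79840 = 1.994.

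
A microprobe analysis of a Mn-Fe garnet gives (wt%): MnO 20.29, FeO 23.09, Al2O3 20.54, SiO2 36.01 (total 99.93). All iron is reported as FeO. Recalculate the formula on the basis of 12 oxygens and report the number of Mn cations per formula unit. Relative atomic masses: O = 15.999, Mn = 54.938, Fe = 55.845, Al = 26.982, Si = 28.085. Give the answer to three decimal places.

1.424 Mn apfu

MnO (M=70.937): mol = 0.28603; Mn = 0.28603, O = 0.28603.
FeO (M=71.844): mol = 0.32139; Fe = 0.32139, O = 0.32139.
Al2O3 (M=101.961): mol = 0.20145; Al = 0.40290, O = 0.60435.
SiO2 (M=60.083): mol = 0.59934; Si = 0.59934, O = 1.19868.
ΣO = 2.41045; factor = 12/ΣO = 4.97832.
Mn apfu = 0.28603 × 4.97832 = 1.424.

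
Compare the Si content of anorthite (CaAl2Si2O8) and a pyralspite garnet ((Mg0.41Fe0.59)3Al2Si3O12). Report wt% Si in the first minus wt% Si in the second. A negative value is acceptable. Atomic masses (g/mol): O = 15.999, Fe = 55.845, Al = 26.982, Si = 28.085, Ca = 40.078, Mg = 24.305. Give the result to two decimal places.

1.83 percentage points

M(CaAl2Si2O8) = 278.204 g/mol, so wt% Si = 56.170/278.204 × 100 = 20.19%.
M((Mg0.41Fe0.59)3Al2Si3O12) = 458.948 g/mol, so wt% Si = 84.255/458.948 × 100 = 18.36%.
20.19 − 18.36 = 1.83 pp.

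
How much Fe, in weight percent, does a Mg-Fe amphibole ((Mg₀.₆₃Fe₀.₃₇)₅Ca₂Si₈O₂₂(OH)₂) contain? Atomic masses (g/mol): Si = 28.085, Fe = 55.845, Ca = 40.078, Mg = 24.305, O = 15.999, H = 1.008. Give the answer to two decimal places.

11.87 weight percent

Formula mass = 3.15×24.305 + 1.85×55.845 + 2×40.078 + 8×28.085 + 24×15.999 + 2×1.008 = 870.702 g/mol, of which 103.313 g is Fe.
So Fe makes up 103.313/870.702 = 0.1187 of the mass, i.e. 11.87%.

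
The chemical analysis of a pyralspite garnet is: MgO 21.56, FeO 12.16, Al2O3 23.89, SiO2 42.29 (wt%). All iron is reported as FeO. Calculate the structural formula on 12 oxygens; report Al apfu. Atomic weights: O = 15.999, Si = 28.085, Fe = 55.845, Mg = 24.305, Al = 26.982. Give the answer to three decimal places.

1.998 Al apfu

MgO (M=40.304): mol = 0.53493; Mg = 0.53493, O = 0.53493.
FeO (M=71.844): mol = 0.16926; Fe = 0.16926, O = 0.16926.
Al2O3 (M=101.961): mol = 0.23431; Al = 0.46862, O = 0.70293.
SiO2 (M=60.083): mol = 0.70386; Si = 0.70386, O = 1.40772.
ΣO = 2.81484; factor = 12/ΣO = 4.26312.
Al apfu = 0.46862 × 4.26312 = 1.998.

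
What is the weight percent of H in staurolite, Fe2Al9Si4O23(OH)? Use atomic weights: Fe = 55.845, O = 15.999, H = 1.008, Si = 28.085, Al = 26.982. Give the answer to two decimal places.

0.12 mass %

Formula mass = 2×55.845 + 9×26.982 + 4×28.085 + 24×15.999 + 1×1.008 = 851.852 g/mol, of which 1.008 g is H.
So H makes up 1.008/851.852 = 0.0012 of the mass, i.e. 0.12%.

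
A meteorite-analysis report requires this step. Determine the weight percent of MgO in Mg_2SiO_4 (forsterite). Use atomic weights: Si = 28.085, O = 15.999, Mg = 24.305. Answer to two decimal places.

M(Mg_2SiO_4) = 140.691 g/mol; M(MgO) = 40.304 g/mol.
Moles MgO per formula unit = 2 Mg ÷ 1 = 2.0000.
MgO fraction = (2.0000 × 40.304) / 140.691 = 80.608/140.691 = 0.5729.

57.29 wt%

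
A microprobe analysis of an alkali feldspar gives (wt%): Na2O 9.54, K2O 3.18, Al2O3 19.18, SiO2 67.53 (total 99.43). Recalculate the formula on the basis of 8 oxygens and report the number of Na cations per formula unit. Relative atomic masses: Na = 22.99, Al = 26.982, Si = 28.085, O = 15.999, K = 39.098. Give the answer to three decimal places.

Na2O (M=61.979): mol = 0.15392; Na = 0.30784, O = 0.15392.
K2O (M=94.195): mol = 0.03376; K = 0.06752, O = 0.03376.
Al2O3 (M=101.961): mol = 0.18811; Al = 0.37622, O = 0.56433.
SiO2 (M=60.083): mol = 1.12395; Si = 1.12395, O = 2.24790.
ΣO = 2.99991; factor = 8/ΣO = 2.66675.
Na apfu = 0.30784 × 2.66675 = 0.821.

0.821 Na apfu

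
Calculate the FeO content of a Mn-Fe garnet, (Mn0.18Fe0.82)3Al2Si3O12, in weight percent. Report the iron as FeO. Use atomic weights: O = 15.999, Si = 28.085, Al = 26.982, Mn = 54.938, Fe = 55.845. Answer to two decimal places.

Formula mass = 497.252 g/mol.
2.46 Fe → 2.4600 mol FeO per formula unit; M(FeO) = 71.844, so FeO mass = 176.736 g.
176.736/497.252 × 100 = 35.54 wt%.

35.54 wt%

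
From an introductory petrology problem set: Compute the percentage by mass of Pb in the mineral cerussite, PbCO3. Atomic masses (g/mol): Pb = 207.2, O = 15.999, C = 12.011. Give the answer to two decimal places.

77.54 wt%

Formula mass = 1*207.2 + 1*12.011 + 3*15.999 = 267.208 g/mol, of which 207.200 g is Pb.
So Pb makes up 207.200/267.208 = 0.7754 of the mass, i.e. 77.54%.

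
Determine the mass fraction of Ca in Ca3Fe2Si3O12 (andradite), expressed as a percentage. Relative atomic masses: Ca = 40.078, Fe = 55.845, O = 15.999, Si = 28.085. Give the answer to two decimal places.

23.66 mass %

M(Ca3Fe2Si3O12) = 508.167 g/mol.
Ca contributes 3 × 40.078 = 120.234 g per mole.
120.234/508.167 = 0.2366 → 23.66%.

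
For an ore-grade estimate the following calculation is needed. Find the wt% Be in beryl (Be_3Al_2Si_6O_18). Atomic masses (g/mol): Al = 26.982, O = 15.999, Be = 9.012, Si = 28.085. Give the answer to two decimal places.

M(Be_3Al_2Si_6O_18) = 537.492 g/mol.
Be contributes 3 × 9.012 = 27.036 g per mole.
27.036/537.492 = 0.0503 → 5.03%.

5.03 mass %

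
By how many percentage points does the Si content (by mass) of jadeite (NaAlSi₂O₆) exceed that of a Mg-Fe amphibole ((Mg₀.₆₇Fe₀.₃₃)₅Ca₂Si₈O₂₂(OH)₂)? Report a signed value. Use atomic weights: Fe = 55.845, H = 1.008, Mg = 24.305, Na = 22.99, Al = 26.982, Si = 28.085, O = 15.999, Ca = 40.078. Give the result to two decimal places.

M(NaAlSi₂O₆) = 202.136 g/mol, so wt% Si = 56.170/202.136 × 100 = 27.79%.
M((Mg₀.₆₇Fe₀.₃₃)₅Ca₂Si₈O₂₂(OH)₂) = 864.394 g/mol, so wt% Si = 224.680/864.394 × 100 = 25.99%.
27.79 − 25.99 = 1.80 pp.

1.80 percentage points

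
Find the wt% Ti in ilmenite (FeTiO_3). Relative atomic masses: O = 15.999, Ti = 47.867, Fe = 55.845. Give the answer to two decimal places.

31.55 weight percent

Molar mass of FeTiO_3: 1×55.845 + 1×47.867 + 3×15.999 = 151.709 g/mol.
Mass of Ti per formula unit: 1 × 47.867 = 47.867 g.
Weight fraction Ti = 47.867 / 151.709 = 0.3155.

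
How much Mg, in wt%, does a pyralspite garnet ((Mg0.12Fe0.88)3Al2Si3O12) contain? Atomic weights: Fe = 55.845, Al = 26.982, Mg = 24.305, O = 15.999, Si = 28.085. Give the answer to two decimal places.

Formula mass = 0.36*24.305 + 2.64*55.845 + 2*26.982 + 3*28.085 + 12*15.999 = 486.388 g/mol, of which 8.750 g is Mg.
So Mg makes up 8.750/486.388 = 0.0180 of the mass, i.e. 1.80%.

1.80 wt%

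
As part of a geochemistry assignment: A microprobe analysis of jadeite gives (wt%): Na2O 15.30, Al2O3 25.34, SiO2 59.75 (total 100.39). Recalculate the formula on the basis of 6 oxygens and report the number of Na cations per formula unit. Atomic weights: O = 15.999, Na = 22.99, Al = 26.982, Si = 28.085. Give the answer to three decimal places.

0.994 Na apfu

15.30 wt% Na2O ÷ 61.979 g/mol = 0.24686 mol, giving 0.49372 Na and 0.24686 O.
25.34 wt% Al2O3 ÷ 101.961 g/mol = 0.24853 mol, giving 0.49706 Al and 0.74559 O.
59.75 wt% SiO2 ÷ 60.083 g/mol = 0.99446 mol, giving 0.99446 Si and 1.98892 O.
Oxygen sums to 2.98137; scaling by 6/2.98137 = 2.01250 puts the formula on 6 O.
Na: 0.49372 × 2.01250 = 0.994 atoms per formula unit.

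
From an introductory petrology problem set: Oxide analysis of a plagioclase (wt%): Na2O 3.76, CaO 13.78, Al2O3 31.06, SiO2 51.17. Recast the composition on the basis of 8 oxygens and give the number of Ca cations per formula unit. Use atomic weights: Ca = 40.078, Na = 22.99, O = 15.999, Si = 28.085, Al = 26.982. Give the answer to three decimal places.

0.672 Ca apfu

Na2O: 3.76/61.979 = 0.06067 mol → 0.12134 mol Na, 0.06067 mol O.
CaO: 13.78/56.077 = 0.24573 mol → 0.24573 mol Ca, 0.24573 mol O.
Al2O3: 31.06/101.961 = 0.30463 mol → 0.60926 mol Al, 0.91389 mol O.
SiO2: 51.17/60.083 = 0.85166 mol → 0.85166 mol Si, 1.70332 mol O.
Total oxygen = 2.92361 mol. Normalization factor = 8/2.92361 = 2.73634.
Ca per 8 O = 0.24573 × 2.73634 = 0.672.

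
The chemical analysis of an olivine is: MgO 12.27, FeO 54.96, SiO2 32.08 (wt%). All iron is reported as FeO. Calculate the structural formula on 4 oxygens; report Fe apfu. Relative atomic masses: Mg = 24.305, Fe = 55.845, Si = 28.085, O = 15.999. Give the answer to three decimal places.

MgO: 12.27/40.304 = 0.30444 mol → 0.30444 mol Mg, 0.30444 mol O.
FeO: 54.96/71.844 = 0.76499 mol → 0.76499 mol Fe, 0.76499 mol O.
SiO2: 32.08/60.083 = 0.53393 mol → 0.53393 mol Si, 1.06786 mol O.
Total oxygen = 2.13729 mol. Normalization factor = 4/2.13729 = 1.87153.
Fe per 4 O = 0.76499 × 1.87153 = 1.432.

1.432 Fe apfu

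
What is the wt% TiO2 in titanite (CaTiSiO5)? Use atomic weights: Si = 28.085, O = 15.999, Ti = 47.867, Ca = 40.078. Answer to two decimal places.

Molar mass of CaTiSiO5 = 1×40.078 + 1×47.867 + 1×28.085 + 5×15.999 = 196.025 g/mol.
Each formula unit contains 1 Ti, equivalent to 1/1 = 1.0000 mol TiO2.
M(TiO2) = 1×47.867 + 2×15.999 = 79.865 g/mol.
Mass of TiO2 per formula unit = 1.0000 × 79.865 = 79.865 g.
TiO2 wt% = 79.865 / 196.025 × 100 = 40.74%.

40.74 wt%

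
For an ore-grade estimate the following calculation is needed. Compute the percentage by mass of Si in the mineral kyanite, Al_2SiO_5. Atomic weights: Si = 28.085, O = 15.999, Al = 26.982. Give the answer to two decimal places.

17.33 wt%

Molar mass of Al_2SiO_5: 2×26.982 + 1×28.085 + 5×15.999 = 162.044 g/mol.
Mass of Si per formula unit: 1 × 28.085 = 28.085 g.
Weight fraction Si = 28.085 / 162.044 = 0.1733.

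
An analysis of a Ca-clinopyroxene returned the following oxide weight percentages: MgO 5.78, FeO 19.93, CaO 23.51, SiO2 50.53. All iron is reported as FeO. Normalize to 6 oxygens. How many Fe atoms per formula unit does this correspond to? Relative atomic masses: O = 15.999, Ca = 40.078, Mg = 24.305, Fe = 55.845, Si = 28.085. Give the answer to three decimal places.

MgO (M=40.304): mol = 0.14341; Mg = 0.14341, O = 0.14341.
FeO (M=71.844): mol = 0.27741; Fe = 0.27741, O = 0.27741.
CaO (M=56.077): mol = 0.41924; Ca = 0.41924, O = 0.41924.
SiO2 (M=60.083): mol = 0.84100; Si = 0.84100, O = 1.68200.
ΣO = 2.52206; factor = 6/ΣO = 2.37901.
Fe apfu = 0.27741 × 2.37901 = 0.660.

0.660 Fe apfu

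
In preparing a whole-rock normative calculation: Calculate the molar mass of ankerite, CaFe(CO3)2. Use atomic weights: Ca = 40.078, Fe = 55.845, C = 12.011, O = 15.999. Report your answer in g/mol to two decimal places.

215.94 g/mol

Ca: 1 × 40.078 = 40.0780
Fe: 1 × 55.845 = 55.8450
C: 2 × 12.011 = 24.0220
O: 6 × 15.999 = 95.9940
Summing the contributions gives the formula mass.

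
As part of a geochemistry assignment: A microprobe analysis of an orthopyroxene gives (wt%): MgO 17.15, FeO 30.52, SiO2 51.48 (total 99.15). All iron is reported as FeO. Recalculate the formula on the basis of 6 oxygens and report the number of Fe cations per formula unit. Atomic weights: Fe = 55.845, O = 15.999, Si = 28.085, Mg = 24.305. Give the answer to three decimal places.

MgO: 17.15/40.304 = 0.42552 mol → 0.42552 mol Mg, 0.42552 mol O.
FeO: 30.52/71.844 = 0.42481 mol → 0.42481 mol Fe, 0.42481 mol O.
SiO2: 51.48/60.083 = 0.85681 mol → 0.85681 mol Si, 1.71362 mol O.
Total oxygen = 2.56395 mol. Normalization factor = 6/2.56395 = 2.34014.
Fe per 6 O = 0.42481 × 2.34014 = 0.994.

0.994 Fe apfu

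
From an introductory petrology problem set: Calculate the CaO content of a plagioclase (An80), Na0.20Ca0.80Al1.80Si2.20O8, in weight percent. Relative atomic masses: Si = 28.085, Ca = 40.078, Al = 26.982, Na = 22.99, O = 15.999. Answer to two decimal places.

16.31 wt%

M(Na0.20Ca0.80Al1.80Si2.20O8) = 275.007 g/mol; M(CaO) = 56.077 g/mol.
Moles CaO per formula unit = 0.80 Ca ÷ 1 = 0.8000.
CaO fraction = (0.8000 × 56.077) / 275.007 = 44.862/275.007 = 0.1631.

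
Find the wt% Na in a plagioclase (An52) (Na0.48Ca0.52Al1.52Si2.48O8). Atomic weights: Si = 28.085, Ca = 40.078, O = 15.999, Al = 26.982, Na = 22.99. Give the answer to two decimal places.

4.08 wt%

M(Na0.48Ca0.52Al1.52Si2.48O8) = 270.531 g/mol.
Na contributes 0.48 × 22.99 = 11.035 g per mole.
11.035/270.531 = 0.0408 → 4.08%.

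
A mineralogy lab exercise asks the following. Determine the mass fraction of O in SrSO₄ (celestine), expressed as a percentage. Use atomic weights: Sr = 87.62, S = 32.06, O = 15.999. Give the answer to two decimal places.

34.84 mass %

Molar mass of SrSO₄: 1×87.62 + 1×32.06 + 4×15.999 = 183.676 g/mol.
Mass of O per formula unit: 4 × 15.999 = 63.996 g.
Weight fraction O = 63.996 / 183.676 = 0.3484.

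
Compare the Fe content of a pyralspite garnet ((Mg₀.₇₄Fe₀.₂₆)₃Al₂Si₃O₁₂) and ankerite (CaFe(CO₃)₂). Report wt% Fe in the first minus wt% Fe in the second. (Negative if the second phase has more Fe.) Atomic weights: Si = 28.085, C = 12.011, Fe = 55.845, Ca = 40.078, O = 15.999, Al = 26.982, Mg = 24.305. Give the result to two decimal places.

-15.68 percentage points

First mineral: 43.559 g Fe in 427.723 g formula = 10.18 wt% Fe.
Second mineral: 55.845 g Fe in 215.939 g formula = 25.86 wt% Fe.
10.18% − 25.86% gives a difference of -15.68 percentage points.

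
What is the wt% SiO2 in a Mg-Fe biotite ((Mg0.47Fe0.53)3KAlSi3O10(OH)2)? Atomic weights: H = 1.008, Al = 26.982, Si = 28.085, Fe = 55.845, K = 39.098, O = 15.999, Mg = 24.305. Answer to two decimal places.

38.56 wt%

Formula mass = 467.403 g/mol.
3 Si → 3.0000 mol SiO2 per formula unit; M(SiO2) = 60.083, so SiO2 mass = 180.249 g.
180.249/467.403 × 100 = 38.56 wt%.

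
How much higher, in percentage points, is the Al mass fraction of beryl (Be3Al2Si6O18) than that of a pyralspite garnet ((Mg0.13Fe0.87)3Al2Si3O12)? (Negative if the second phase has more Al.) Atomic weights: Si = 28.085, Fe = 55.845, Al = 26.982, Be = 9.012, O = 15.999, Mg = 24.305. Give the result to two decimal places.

-1.08 percentage points

M(Be3Al2Si6O18) = 537.492 g/mol, so wt% Al = 53.964/537.492 × 100 = 10.04%.
M((Mg0.13Fe0.87)3Al2Si3O12) = 485.441 g/mol, so wt% Al = 53.964/485.441 × 100 = 11.12%.
10.04 − 11.12 = -1.08 pp.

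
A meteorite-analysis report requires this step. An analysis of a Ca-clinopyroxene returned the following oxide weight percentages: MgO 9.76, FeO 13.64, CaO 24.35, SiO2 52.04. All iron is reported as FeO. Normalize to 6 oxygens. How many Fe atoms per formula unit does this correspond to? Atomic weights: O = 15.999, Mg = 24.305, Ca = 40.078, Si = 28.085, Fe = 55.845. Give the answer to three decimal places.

9.76 wt% MgO ÷ 40.304 g/mol = 0.24216 mol, giving 0.24216 Mg and 0.24216 O.
13.64 wt% FeO ÷ 71.844 g/mol = 0.18986 mol, giving 0.18986 Fe and 0.18986 O.
24.35 wt% CaO ÷ 56.077 g/mol = 0.43422 mol, giving 0.43422 Ca and 0.43422 O.
52.04 wt% SiO2 ÷ 60.083 g/mol = 0.86614 mol, giving 0.86614 Si and 1.73228 O.
Oxygen sums to 2.59852; scaling by 6/2.59852 = 2.30901 puts the formula on 6 O.
Fe: 0.18986 × 2.30901 = 0.438 atoms per formula unit.

0.438 Fe apfu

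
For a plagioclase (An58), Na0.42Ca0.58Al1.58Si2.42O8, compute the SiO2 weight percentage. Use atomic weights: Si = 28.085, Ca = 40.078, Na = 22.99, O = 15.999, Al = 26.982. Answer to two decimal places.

53.56 wt%

Formula mass = 271.490 g/mol.
2.42 Si → 2.4200 mol SiO2 per formula unit; M(SiO2) = 60.083, so SiO2 mass = 145.401 g.
145.401/271.490 × 100 = 53.56 wt%.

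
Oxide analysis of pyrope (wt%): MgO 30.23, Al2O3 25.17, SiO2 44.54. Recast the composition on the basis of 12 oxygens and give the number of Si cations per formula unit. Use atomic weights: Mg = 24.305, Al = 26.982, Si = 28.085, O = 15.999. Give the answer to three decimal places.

2.992 Si apfu

MgO (M=40.304): mol = 0.75005; Mg = 0.75005, O = 0.75005.
Al2O3 (M=101.961): mol = 0.24686; Al = 0.49372, O = 0.74058.
SiO2 (M=60.083): mol = 0.74131; Si = 0.74131, O = 1.48262.
ΣO = 2.97325; factor = 12/ΣO = 4.03599.
Si apfu = 0.74131 × 4.03599 = 2.992.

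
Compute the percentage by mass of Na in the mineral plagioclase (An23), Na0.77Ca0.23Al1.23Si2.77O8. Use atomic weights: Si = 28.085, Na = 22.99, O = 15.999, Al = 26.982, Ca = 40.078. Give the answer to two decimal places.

6.66 mass %

M(Na0.77Ca0.23Al1.23Si2.77O8) = 265.896 g/mol.
Na contributes 0.77 × 22.99 = 17.702 g per mole.
17.702/265.896 = 0.0666 → 6.66%.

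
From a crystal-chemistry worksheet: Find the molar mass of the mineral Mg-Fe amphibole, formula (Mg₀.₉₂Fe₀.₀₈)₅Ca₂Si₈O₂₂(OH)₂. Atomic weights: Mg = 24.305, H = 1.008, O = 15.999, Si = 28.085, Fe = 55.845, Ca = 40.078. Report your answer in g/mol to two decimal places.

M = 4.60×24.305 + 0.40×55.845 + 2×40.078 + 8×28.085 + 24×15.999 + 2×1.008

824.97 g/mol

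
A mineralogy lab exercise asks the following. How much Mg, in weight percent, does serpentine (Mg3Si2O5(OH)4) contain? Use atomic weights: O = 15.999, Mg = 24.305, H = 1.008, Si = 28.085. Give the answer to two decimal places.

26.31 weight percent

Molar mass of Mg3Si2O5(OH)4: 3×24.305 + 2×28.085 + 9×15.999 + 4×1.008 = 277.108 g/mol.
Mass of Mg per formula unit: 3 × 24.305 = 72.915 g.
Weight fraction Mg = 72.915 / 277.108 = 0.2631.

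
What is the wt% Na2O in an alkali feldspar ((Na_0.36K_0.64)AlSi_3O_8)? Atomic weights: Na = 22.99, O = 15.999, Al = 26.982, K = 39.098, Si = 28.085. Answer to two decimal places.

M((Na_0.36K_0.64)AlSi_3O_8) = 272.528 g/mol; M(Na2O) = 61.979 g/mol.
Moles Na2O per formula unit = 0.36 Na ÷ 2 = 0.1800.
Na2O fraction = (0.1800 × 61.979) / 272.528 = 11.156/272.528 = 0.0409.

4.09 wt%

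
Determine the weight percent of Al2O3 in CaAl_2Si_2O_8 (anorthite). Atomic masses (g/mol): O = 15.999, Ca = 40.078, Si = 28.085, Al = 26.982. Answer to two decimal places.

36.65 wt%

Formula mass = 278.204 g/mol.
2 Al → 1.0000 mol Al2O3 per formula unit; M(Al2O3) = 101.961, so Al2O3 mass = 101.961 g.
101.961/278.204 × 100 = 36.65 wt%.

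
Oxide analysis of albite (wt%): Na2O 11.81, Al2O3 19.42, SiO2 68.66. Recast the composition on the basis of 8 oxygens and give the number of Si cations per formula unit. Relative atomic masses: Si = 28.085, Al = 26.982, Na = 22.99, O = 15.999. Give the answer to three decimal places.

Na2O (M=61.979): mol = 0.19055; Na = 0.38110, O = 0.19055.
Al2O3 (M=101.961): mol = 0.19046; Al = 0.38092, O = 0.57138.
SiO2 (M=60.083): mol = 1.14275; Si = 1.14275, O = 2.28550.
ΣO = 3.04743; factor = 8/ΣO = 2.62516.
Si apfu = 1.14275 × 2.62516 = 3.000.

3.000 Si apfu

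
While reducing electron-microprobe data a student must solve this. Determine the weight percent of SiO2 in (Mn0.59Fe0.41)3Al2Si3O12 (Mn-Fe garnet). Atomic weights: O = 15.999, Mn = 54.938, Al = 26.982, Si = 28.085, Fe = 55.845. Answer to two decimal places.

Formula mass = 496.137 g/mol.
3 Si → 3.0000 mol SiO2 per formula unit; M(SiO2) = 60.083, so SiO2 mass = 180.249 g.
180.249/496.137 × 100 = 36.33 wt%.

36.33 wt%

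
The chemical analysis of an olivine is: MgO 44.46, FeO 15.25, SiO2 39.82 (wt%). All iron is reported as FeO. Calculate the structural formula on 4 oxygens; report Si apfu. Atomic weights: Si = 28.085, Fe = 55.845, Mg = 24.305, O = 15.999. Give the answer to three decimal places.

1.004 Si apfu

44.46 wt% MgO ÷ 40.304 g/mol = 1.10312 mol, giving 1.10312 Mg and 1.10312 O.
15.25 wt% FeO ÷ 71.844 g/mol = 0.21227 mol, giving 0.21227 Fe and 0.21227 O.
39.82 wt% SiO2 ÷ 60.083 g/mol = 0.66275 mol, giving 0.66275 Si and 1.32550 O.
Oxygen sums to 2.64089; scaling by 4/2.64089 = 1.51464 puts the formula on 4 O.
Si: 0.66275 × 1.51464 = 1.004 atoms per formula unit.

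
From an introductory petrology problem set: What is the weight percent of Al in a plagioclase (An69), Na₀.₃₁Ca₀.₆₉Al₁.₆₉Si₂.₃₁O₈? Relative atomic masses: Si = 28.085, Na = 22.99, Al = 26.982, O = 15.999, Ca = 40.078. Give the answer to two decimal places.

Formula mass = 0.31·22.99 + 0.69·40.078 + 1.69·26.982 + 2.31·28.085 + 8·15.999 = 273.249 g/mol, of which 45.600 g is Al.
So Al makes up 45.600/273.249 = 0.1669 of the mass, i.e. 16.69%.

16.69 weight percent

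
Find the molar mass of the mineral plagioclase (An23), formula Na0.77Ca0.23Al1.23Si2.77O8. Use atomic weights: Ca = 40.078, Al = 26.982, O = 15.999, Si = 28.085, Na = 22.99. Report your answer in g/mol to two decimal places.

The formula mass is the sum 0.77(22.99) + 0.23(40.078) + 1.23(26.982) + 2.77(28.085) + 8(15.999).

265.90 g/mol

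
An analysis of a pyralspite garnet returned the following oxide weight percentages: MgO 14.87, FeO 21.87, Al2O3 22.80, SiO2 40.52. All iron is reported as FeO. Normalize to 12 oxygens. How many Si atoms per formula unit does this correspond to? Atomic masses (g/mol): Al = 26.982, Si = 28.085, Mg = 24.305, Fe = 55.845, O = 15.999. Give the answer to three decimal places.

3.005 Si apfu

MgO (M=40.304): mol = 0.36895; Mg = 0.36895, O = 0.36895.
FeO (M=71.844): mol = 0.30441; Fe = 0.30441, O = 0.30441.
Al2O3 (M=101.961): mol = 0.22361; Al = 0.44722, O = 0.67083.
SiO2 (M=60.083): mol = 0.67440; Si = 0.67440, O = 1.34880.
ΣO = 2.69299; factor = 12/ΣO = 4.45601.
Si apfu = 0.67440 × 4.45601 = 3.005.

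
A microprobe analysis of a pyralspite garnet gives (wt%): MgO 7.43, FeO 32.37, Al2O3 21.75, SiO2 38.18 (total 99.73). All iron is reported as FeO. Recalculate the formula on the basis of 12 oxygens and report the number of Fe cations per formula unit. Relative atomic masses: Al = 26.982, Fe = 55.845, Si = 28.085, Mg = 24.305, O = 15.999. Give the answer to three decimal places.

7.43 wt% MgO ÷ 40.304 g/mol = 0.18435 mol, giving 0.18435 Mg and 0.18435 O.
32.37 wt% FeO ÷ 71.844 g/mol = 0.45056 mol, giving 0.45056 Fe and 0.45056 O.
21.75 wt% Al2O3 ÷ 101.961 g/mol = 0.21332 mol, giving 0.42664 Al and 0.63996 O.
38.18 wt% SiO2 ÷ 60.083 g/mol = 0.63545 mol, giving 0.63545 Si and 1.27090 O.
Oxygen sums to 2.54577; scaling by 12/2.54577 = 4.71370 puts the formula on 12 O.
Fe: 0.45056 × 4.71370 = 2.124 atoms per formula unit.

2.124 Fe apfu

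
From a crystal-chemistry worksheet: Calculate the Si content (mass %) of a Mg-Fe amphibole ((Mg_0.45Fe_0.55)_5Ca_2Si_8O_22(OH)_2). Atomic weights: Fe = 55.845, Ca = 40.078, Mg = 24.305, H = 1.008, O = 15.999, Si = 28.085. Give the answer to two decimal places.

M((Mg_0.45Fe_0.55)_5Ca_2Si_8O_22(OH)_2) = 899.088 g/mol.
Si contributes 8 × 28.085 = 224.680 g per mole.
224.680/899.088 = 0.2499 → 24.99%.

24.99 mass %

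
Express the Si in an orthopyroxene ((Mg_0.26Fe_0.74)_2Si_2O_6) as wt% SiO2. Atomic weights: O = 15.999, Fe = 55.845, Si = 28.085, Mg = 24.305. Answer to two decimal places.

48.56 wt%

Formula mass = 247.453 g/mol.
2 Si → 2.0000 mol SiO2 per formula unit; M(SiO2) = 60.083, so SiO2 mass = 120.166 g.
120.166/247.453 × 100 = 48.56 wt%.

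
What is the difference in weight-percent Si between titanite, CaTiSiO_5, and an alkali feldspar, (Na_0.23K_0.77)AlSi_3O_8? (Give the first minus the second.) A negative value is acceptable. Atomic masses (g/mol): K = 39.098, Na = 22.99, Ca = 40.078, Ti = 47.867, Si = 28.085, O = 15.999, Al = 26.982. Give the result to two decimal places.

Si in CaTiSiO_5: molar mass 196.025 g/mol; 1×28.085 = 28.085 g → 14.33 wt%.
Si in (Na_0.23K_0.77)AlSi_3O_8: molar mass 274.622 g/mol; 3×28.085 = 84.255 g → 30.68 wt%.
Difference = 14.33 − 30.68 = -16.35 percentage points.

-16.35 percentage points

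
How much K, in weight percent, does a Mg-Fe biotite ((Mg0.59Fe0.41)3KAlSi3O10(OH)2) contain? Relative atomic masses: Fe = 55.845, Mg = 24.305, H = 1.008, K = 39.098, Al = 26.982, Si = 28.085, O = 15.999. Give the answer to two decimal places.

Molar mass of (Mg0.59Fe0.41)3KAlSi3O10(OH)2: 1.77×24.305 + 1.23×55.845 + 1×39.098 + 1×26.982 + 3×28.085 + 12×15.999 + 2×1.008 = 456.048 g/mol.
Mass of K per formula unit: 1 × 39.098 = 39.098 g.
Weight fraction K = 39.098 / 456.048 = 0.0857.

8.57 weight percent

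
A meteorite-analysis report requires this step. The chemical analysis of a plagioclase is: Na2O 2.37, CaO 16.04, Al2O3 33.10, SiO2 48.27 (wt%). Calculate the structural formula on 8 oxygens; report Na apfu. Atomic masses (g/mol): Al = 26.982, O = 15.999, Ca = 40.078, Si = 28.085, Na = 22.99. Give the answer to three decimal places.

0.211 Na apfu

2.37 wt% Na2O ÷ 61.979 g/mol = 0.03824 mol, giving 0.07648 Na and 0.03824 O.
16.04 wt% CaO ÷ 56.077 g/mol = 0.28604 mol, giving 0.28604 Ca and 0.28604 O.
33.10 wt% Al2O3 ÷ 101.961 g/mol = 0.32463 mol, giving 0.64926 Al and 0.97389 O.
48.27 wt% SiO2 ÷ 60.083 g/mol = 0.80339 mol, giving 0.80339 Si and 1.60678 O.
Oxygen sums to 2.90495; scaling by 8/2.90495 = 2.75392 puts the formula on 8 O.
Na: 0.07648 × 2.75392 = 0.211 atoms per formula unit.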